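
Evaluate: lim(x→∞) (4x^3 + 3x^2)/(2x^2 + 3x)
This is an ∞/∞ indeterminate form.

Apply L'Hôpital's rule: differentiate numerator and denominator separately.
  f(x) = 4·x^3 + 3·x^2   ⇒   f'(x) = 12·x^2 + 6·x
  g(x) = 2·x^2 + 3·x   ⇒   g'(x) = 4·x + 3
  lim(x→∞) f'(x)/g'(x) = lim(x→∞) (12·x^2 + 6·x)/(4·x + 3)
  = ∞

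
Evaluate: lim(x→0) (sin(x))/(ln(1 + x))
This is a 0/0 indeterminate form.

Apply L'Hôpital's rule: differentiate numerator and denominator separately.
  f(x) = sin(x)   ⇒   f'(x) = cos(x)
  g(x) = ln(x + 1)   ⇒   g'(x) = 1/(x + 1)
  lim(x→0) f'(x)/g'(x) = lim(x→0) (cos(x))/(1/(x + 1))
  = 1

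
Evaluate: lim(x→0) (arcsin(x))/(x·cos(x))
This is a 0/0 indeterminate form.

Apply L'Hôpital's rule: differentiate numerator and denominator separately.
  f(x) = asin(x)   ⇒   f'(x) = 1/sqrt(1 - x^2)
  g(x) = x·cos(x)   ⇒   g'(x) = -x·sin(x) + cos(x)
  lim(x→0) f'(x)/g'(x) = lim(x→0) (1/sqrt(1 - x^2))/(-x·sin(x) + cos(x))
  = 1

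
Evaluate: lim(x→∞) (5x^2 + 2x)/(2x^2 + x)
This is an ∞/∞ indeterminate form.

Apply L'Hôpital's rule: differentiate numerator and denominator separately.
  f(x) = 5·x^2 + 2·x   ⇒   f'(x) = 10·x + 2
  g(x) = 2·x^2 + x   ⇒   g'(x) = 4·x + 1
  lim(x→∞) f'(x)/g'(x) = lim(x→∞) (10·x + 2)/(4·x + 1)
  = 5/2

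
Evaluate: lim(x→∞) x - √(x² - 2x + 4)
This is an ∞-∞ indeterminate form.

Combine fractions or rationalize to convert ∞-∞ to 0/0 form:
  lim(x→∞) x - √(x² - 2x + 4) = 1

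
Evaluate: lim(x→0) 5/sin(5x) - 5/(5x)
This is an ∞-∞ indeterminate form.

Combine fractions or rationalize to convert ∞-∞ to 0/0 form:
  lim(x→0) 5/sin(5x) - 5/(5x) = 0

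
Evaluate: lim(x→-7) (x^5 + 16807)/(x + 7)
This is a standard limit.

Factor or rationalize the expression:
  lim(x→-7) (x^5 + 16807)/(x + 7) = 12005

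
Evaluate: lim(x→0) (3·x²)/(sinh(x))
This is a 0/0 indeterminate form.

Apply L'Hôpital's rule: differentiate numerator and denominator separately.
  f(x) = 3·x^2   ⇒   f'(x) = 6·x
  g(x) = sinh(x)   ⇒   g'(x) = cosh(x)
  lim(x→0) f'(x)/g'(x) = lim(x→0) (6·x)/(cosh(x))
  = 0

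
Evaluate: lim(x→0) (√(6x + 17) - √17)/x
This is a standard limit.

Factor or rationalize the expression:
  lim(x→0) (√(6x + 17) - √17)/x = 3·sqrt(17)/17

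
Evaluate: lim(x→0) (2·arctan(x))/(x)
This is a 0/0 indeterminate form.

Apply L'Hôpital's rule: differentiate numerator and denominator separately.
  f(x) = 2·atan(x)   ⇒   f'(x) = 2/(x^2 + 1)
  g(x) = x   ⇒   g'(x) = 1
  lim(x→0) f'(x)/g'(x) = lim(x→0) (2/(x^2 + 1))/(1)
  = 2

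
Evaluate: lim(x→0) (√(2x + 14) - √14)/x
This is a standard limit.

Factor or rationalize the expression:
  lim(x→0) (√(2x + 14) - √14)/x = sqrt(14)/14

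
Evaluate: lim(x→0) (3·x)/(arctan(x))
This is a 0/0 indeterminate form.

Apply L'Hôpital's rule: differentiate numerator and denominator separately.
  f(x) = 3·x   ⇒   f'(x) = 3
  g(x) = atan(x)   ⇒   g'(x) = 1/(x^2 + 1)
  lim(x→0) f'(x)/g'(x) = lim(x→0) (3)/(1/(x^2 + 1))
  = 3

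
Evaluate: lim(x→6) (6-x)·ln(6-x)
This is a 0·∞ indeterminate form.

Rewrite 0·∞ as a quotient (0/0 or ∞/∞ form), then apply L'Hôpital's rule:
  lim(x→6) (6-x)·ln(6-x) = 0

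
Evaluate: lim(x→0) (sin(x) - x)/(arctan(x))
This is a 0/0 indeterminate form.

Apply L'Hôpital's rule: differentiate numerator and denominator separately.
  f(x) = -x + sin(x)   ⇒   f'(x) = cos(x) - 1
  g(x) = atan(x)   ⇒   g'(x) = 1/(x^2 + 1)
  lim(x→0) f'(x)/g'(x) = lim(x→0) (cos(x) - 1)/(1/(x^2 + 1))
  = 0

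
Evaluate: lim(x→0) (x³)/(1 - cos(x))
This is a 0/0 indeterminate form.

Apply L'Hôpital's rule: differentiate numerator and denominator separately.
  f(x) = x^3   ⇒   f'(x) = 3·x^2
  g(x) = 1 - cos(x)   ⇒   g'(x) = sin(x)
  lim(x→0) f'(x)/g'(x) = lim(x→0) (3·x^2)/(sin(x))
  = 0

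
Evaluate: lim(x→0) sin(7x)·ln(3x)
This is a 0·∞ indeterminate form.

Rewrite 0·∞ as a quotient (0/0 or ∞/∞ form), then apply L'Hôpital's rule:
  lim(x→0) sin(7x)·ln(3x) = 0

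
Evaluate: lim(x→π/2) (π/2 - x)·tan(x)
This is a 0·∞ indeterminate form.

Rewrite 0·∞ as a quotient (0/0 or ∞/∞ form), then apply L'Hôpital's rule:
  lim(x→π/2) (π/2 - x)·tan(x) = 1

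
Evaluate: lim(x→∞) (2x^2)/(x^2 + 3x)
This is an ∞/∞ indeterminate form.

Apply L'Hôpital's rule: differentiate numerator and denominator separately.
  f(x) = 2·x^2   ⇒   f'(x) = 4·x
  g(x) = x^2 + 3·x   ⇒   g'(x) = 2·x + 3
  lim(x→∞) f'(x)/g'(x) = lim(x→∞) (4·x)/(2·x + 3)
  = 2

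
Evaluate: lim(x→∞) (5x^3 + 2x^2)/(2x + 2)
This is an ∞/∞ indeterminate form.

Apply L'Hôpital's rule: differentiate numerator and denominator separately.
  f(x) = 5·x^3 + 2·x^2   ⇒   f'(x) = 15·x^2 + 4·x
  g(x) = 2·x + 2   ⇒   g'(x) = 2
  lim(x→∞) f'(x)/g'(x) = lim(x→∞) (15·x^2 + 4·x)/(2)
  = ∞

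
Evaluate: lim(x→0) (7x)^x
This is an exponential indeterminate form.

For exponential indeterminate forms, take the natural log:
  Let L = lim(x→0) (7x)^x
  Then ln(L) = lim(x→0) [exponent × ln(base)]
  Evaluate using L'Hôpital or standard limits, then exponentiate.
  L = 1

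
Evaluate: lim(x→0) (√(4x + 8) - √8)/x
This is a standard limit.

Factor or rationalize the expression:
  lim(x→0) (√(4x + 8) - √8)/x = sqrt(2)/2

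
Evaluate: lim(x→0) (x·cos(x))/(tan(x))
This is a 0/0 indeterminate form.

Apply L'Hôpital's rule: differentiate numerator and denominator separately.
  f(x) = x·cos(x)   ⇒   f'(x) = -x·sin(x) + cos(x)
  g(x) = tan(x)   ⇒   g'(x) = tan(x)^2 + 1
  lim(x→0) f'(x)/g'(x) = lim(x→0) (-x·sin(x) + cos(x))/(tan(x)^2 + 1)
  = 1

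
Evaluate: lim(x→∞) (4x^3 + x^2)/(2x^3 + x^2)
This is an ∞/∞ indeterminate form.

Apply L'Hôpital's rule: differentiate numerator and denominator separately.
  f(x) = 4·x^3 + x^2   ⇒   f'(x) = 12·x^2 + 2·x
  g(x) = 2·x^3 + x^2   ⇒   g'(x) = 6·x^2 + 2·x
  lim(x→∞) f'(x)/g'(x) = lim(x→∞) (12·x^2 + 2·x)/(6·x^2 + 2·x)
  = 2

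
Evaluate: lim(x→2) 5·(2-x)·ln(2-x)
This is a 0·∞ indeterminate form.

Rewrite 0·∞ as a quotient (0/0 or ∞/∞ form), then apply L'Hôpital's rule:
  lim(x→2) 5·(2-x)·ln(2-x) = 0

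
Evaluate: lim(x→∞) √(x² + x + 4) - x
This is an ∞-∞ indeterminate form.

Combine fractions or rationalize to convert ∞-∞ to 0/0 form:
  lim(x→∞) √(x² + x + 4) - x = 1/2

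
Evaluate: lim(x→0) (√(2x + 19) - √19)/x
This is a standard limit.

Factor or rationalize the expression:
  lim(x→0) (√(2x + 19) - √19)/x = sqrt(19)/19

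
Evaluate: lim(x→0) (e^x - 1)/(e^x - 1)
This is a 0/0 indeterminate form.

Apply L'Hôpital's rule: differentiate numerator and denominator separately.
  f(x) = e^(x) - 1   ⇒   f'(x) = e^(x)
  g(x) = e^(x) - 1   ⇒   g'(x) = e^(x)
  lim(x→0) f'(x)/g'(x) = lim(x→0) (e^(x))/(e^(x))
  = 1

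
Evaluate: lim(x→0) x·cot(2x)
This is a 0·∞ indeterminate form.

Rewrite 0·∞ as a quotient (0/0 or ∞/∞ form), then apply L'Hôpital's rule:
  lim(x→0) x·cot(2x) = 1/2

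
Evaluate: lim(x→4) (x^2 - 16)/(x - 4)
This is a standard limit.

Factor or rationalize the expression:
  lim(x→4) (x^2 - 16)/(x - 4) = 8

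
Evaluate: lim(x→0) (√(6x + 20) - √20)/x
This is a standard limit.

Factor or rationalize the expression:
  lim(x→0) (√(6x + 20) - √20)/x = 3·sqrt(5)/10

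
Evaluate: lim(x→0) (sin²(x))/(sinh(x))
This is a 0/0 indeterminate form.

Apply L'Hôpital's rule: differentiate numerator and denominator separately.
  f(x) = sin(x)^2   ⇒   f'(x) = 2·sin(x)·cos(x)
  g(x) = sinh(x)   ⇒   g'(x) = cosh(x)
  lim(x→0) f'(x)/g'(x) = lim(x→0) (2·sin(x)·cos(x))/(cosh(x))
  = 0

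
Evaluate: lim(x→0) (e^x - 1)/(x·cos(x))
This is a 0/0 indeterminate form.

Apply L'Hôpital's rule: differentiate numerator and denominator separately.
  f(x) = e^(x) - 1   ⇒   f'(x) = e^(x)
  g(x) = x·cos(x)   ⇒   g'(x) = -x·sin(x) + cos(x)
  lim(x→0) f'(x)/g'(x) = lim(x→0) (e^(x))/(-x·sin(x) + cos(x))
  = 1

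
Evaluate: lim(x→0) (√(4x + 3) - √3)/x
This is a standard limit.

Factor or rationalize the expression:
  lim(x→0) (√(4x + 3) - √3)/x = 2·sqrt(3)/3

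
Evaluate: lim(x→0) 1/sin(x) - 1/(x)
This is an ∞-∞ indeterminate form.

Combine fractions or rationalize to convert ∞-∞ to 0/0 form:
  lim(x→0) 1/sin(x) - 1/(x) = 0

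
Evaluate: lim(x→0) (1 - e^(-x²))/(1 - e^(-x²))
This is a 0/0 indeterminate form.

Apply L'Hôpital's rule: differentiate numerator and denominator separately.
  f(x) = 1 - e^(-x^2)   ⇒   f'(x) = 2·x·e^(-x^2)
  g(x) = 1 - e^(-x^2)   ⇒   g'(x) = 2·x·e^(-x^2)
  lim(x→0) f'(x)/g'(x) = lim(x→0) (2·x·e^(-x^2))/(2·x·e^(-x^2))
  = 1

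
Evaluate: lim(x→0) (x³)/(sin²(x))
This is a 0/0 indeterminate form.

Apply L'Hôpital's rule: differentiate numerator and denominator separately.
  f(x) = x^3   ⇒   f'(x) = 3·x^2
  g(x) = sin(x)^2   ⇒   g'(x) = 2·sin(x)·cos(x)
  lim(x→0) f'(x)/g'(x) = lim(x→0) (3·x^2)/(2·sin(x)·cos(x))
  = 0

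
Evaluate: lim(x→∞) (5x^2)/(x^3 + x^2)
This is an ∞/∞ indeterminate form.

Apply L'Hôpital's rule: differentiate numerator and denominator separately.
  f(x) = 5·x^2   ⇒   f'(x) = 10·x
  g(x) = x^3 + x^2   ⇒   g'(x) = 3·x^2 + 2·x
  lim(x→∞) f'(x)/g'(x) = lim(x→∞) (10·x)/(3·x^2 + 2·x)
  = 0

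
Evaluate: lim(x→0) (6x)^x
This is an exponential indeterminate form.

For exponential indeterminate forms, take the natural log:
  Let L = lim(x→0) (6x)^x
  Then ln(L) = lim(x→0) [exponent × ln(base)]
  Evaluate using L'Hôpital or standard limits, then exponentiate.
  L = 1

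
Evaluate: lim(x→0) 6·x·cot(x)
This is a 0·∞ indeterminate form.

Rewrite 0·∞ as a quotient (0/0 or ∞/∞ form), then apply L'Hôpital's rule:
  lim(x→0) 6·x·cot(x) = 6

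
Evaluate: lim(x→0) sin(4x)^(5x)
This is an exponential indeterminate form.

For exponential indeterminate forms, take the natural log:
  Let L = lim(x→0) sin(4x)^(5x)
  Then ln(L) = lim(x→0) [exponent × ln(base)]
  Evaluate using L'Hôpital or standard limits, then exponentiate.
  L = 1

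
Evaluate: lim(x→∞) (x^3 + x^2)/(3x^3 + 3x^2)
This is an ∞/∞ indeterminate form.

Apply L'Hôpital's rule: differentiate numerator and denominator separately.
  f(x) = x^3 + x^2   ⇒   f'(x) = 3·x^2 + 2·x
  g(x) = 3·x^3 + 3·x^2   ⇒   g'(x) = 9·x^2 + 6·x
  lim(x→∞) f'(x)/g'(x) = lim(x→∞) (3·x^2 + 2·x)/(9·x^2 + 6·x)
  = 1/3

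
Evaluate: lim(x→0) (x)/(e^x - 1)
This is a 0/0 indeterminate form.

Apply L'Hôpital's rule: differentiate numerator and denominator separately.
  f(x) = x   ⇒   f'(x) = 1
  g(x) = e^(x) - 1   ⇒   g'(x) = e^(x)
  lim(x→0) f'(x)/g'(x) = lim(x→0) (1)/(e^(x))
  = 1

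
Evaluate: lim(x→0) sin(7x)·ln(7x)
This is a 0·∞ indeterminate form.

Rewrite 0·∞ as a quotient (0/0 or ∞/∞ form), then apply L'Hôpital's rule:
  lim(x→0) sin(7x)·ln(7x) = 0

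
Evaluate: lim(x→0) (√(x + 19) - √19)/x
This is a standard limit.

Factor or rationalize the expression:
  lim(x→0) (√(x + 19) - √19)/x = sqrt(19)/38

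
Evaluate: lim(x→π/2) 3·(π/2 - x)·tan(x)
This is a 0·∞ indeterminate form.

Rewrite 0·∞ as a quotient (0/0 or ∞/∞ form), then apply L'Hôpital's rule:
  lim(x→π/2) 3·(π/2 - x)·tan(x) = 3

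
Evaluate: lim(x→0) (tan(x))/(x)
This is a 0/0 indeterminate form.

Apply L'Hôpital's rule: differentiate numerator and denominator separately.
  f(x) = tan(x)   ⇒   f'(x) = tan(x)^2 + 1
  g(x) = x   ⇒   g'(x) = 1
  lim(x→0) f'(x)/g'(x) = lim(x→0) (tan(x)^2 + 1)/(1)
  = 1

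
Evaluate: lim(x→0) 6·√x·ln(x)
This is a 0·∞ indeterminate form.

Rewrite 0·∞ as a quotient (0/0 or ∞/∞ form), then apply L'Hôpital's rule:
  lim(x→0) 6·√x·ln(x) = 0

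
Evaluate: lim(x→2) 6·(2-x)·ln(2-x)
This is a 0·∞ indeterminate form.

Rewrite 0·∞ as a quotient (0/0 or ∞/∞ form), then apply L'Hôpital's rule:
  lim(x→2) 6·(2-x)·ln(2-x) = 0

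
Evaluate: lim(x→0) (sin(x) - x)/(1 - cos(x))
This is a 0/0 indeterminate form.

Apply L'Hôpital's rule: differentiate numerator and denominator separately.
  f(x) = -x + sin(x)   ⇒   f'(x) = cos(x) - 1
  g(x) = 1 - cos(x)   ⇒   g'(x) = sin(x)
  lim(x→0) f'(x)/g'(x) = lim(x→0) (cos(x) - 1)/(sin(x))
  = 0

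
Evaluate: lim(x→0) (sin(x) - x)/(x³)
This is a 0/0 indeterminate form.

Apply L'Hôpital's rule: differentiate numerator and denominator separately.
  f(x) = -x + sin(x)   ⇒   f'(x) = cos(x) - 1
  g(x) = x^3   ⇒   g'(x) = 3·x^2
  lim(x→0) f'(x)/g'(x) = lim(x→0) (cos(x) - 1)/(3·x^2)
  = -1/6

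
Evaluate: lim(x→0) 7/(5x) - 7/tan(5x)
This is an ∞-∞ indeterminate form.

Combine fractions or rationalize to convert ∞-∞ to 0/0 form:
  lim(x→0) 7/(5x) - 7/tan(5x) = 0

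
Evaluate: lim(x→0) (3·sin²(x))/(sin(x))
This is a 0/0 indeterminate form.

Apply L'Hôpital's rule: differentiate numerator and denominator separately.
  f(x) = 3·sin(x)^2   ⇒   f'(x) = 6·sin(x)·cos(x)
  g(x) = sin(x)   ⇒   g'(x) = cos(x)
  lim(x→0) f'(x)/g'(x) = lim(x→0) (6·sin(x)·cos(x))/(cos(x))
  = 0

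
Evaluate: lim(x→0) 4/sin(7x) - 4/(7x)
This is an ∞-∞ indeterminate form.

Combine fractions or rationalize to convert ∞-∞ to 0/0 form:
  lim(x→0) 4/sin(7x) - 4/(7x) = 0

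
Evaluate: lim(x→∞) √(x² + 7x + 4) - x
This is an ∞-∞ indeterminate form.

Combine fractions or rationalize to convert ∞-∞ to 0/0 form:
  lim(x→∞) √(x² + 7x + 4) - x = 7/2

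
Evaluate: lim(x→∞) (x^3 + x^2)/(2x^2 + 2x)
This is an ∞/∞ indeterminate form.

Apply L'Hôpital's rule: differentiate numerator and denominator separately.
  f(x) = x^3 + x^2   ⇒   f'(x) = 3·x^2 + 2·x
  g(x) = 2·x^2 + 2·x   ⇒   g'(x) = 4·x + 2
  lim(x→∞) f'(x)/g'(x) = lim(x→∞) (3·x^2 + 2·x)/(4·x + 2)
  = ∞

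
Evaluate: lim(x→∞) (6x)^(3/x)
This is an exponential indeterminate form.

For exponential indeterminate forms, take the natural log:
  Let L = lim(x→∞) (6x)^(3/x)
  Then ln(L) = lim(x→∞) [exponent × ln(base)]
  Evaluate using L'Hôpital or standard limits, then exponentiate.
  L = 1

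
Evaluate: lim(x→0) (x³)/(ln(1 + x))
This is a 0/0 indeterminate form.

Apply L'Hôpital's rule: differentiate numerator and denominator separately.
  f(x) = x^3   ⇒   f'(x) = 3·x^2
  g(x) = ln(x + 1)   ⇒   g'(x) = 1/(x + 1)
  lim(x→0) f'(x)/g'(x) = lim(x→0) (3·x^2)/(1/(x + 1))
  = 0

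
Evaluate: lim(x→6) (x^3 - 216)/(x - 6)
This is a standard limit.

Factor or rationalize the expression:
  lim(x→6) (x^3 - 216)/(x - 6) = 108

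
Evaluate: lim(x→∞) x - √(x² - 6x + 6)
This is an ∞-∞ indeterminate form.

Combine fractions or rationalize to convert ∞-∞ to 0/0 form:
  lim(x→∞) x - √(x² - 6x + 6) = 3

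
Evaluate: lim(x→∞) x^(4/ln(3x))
This is an exponential indeterminate form.

For exponential indeterminate forms, take the natural log:
  Let L = lim(x→∞) x^(4/ln(3x))
  Then ln(L) = lim(x→∞) [exponent × ln(base)]
  Evaluate using L'Hôpital or standard limits, then exponentiate.
  L = e^(4)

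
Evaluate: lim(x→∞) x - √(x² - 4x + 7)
This is an ∞-∞ indeterminate form.

Combine fractions or rationalize to convert ∞-∞ to 0/0 form:
  lim(x→∞) x - √(x² - 4x + 7) = 2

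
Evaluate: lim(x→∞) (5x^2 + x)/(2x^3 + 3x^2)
This is an ∞/∞ indeterminate form.

Apply L'Hôpital's rule: differentiate numerator and denominator separately.
  f(x) = 5·x^2 + x   ⇒   f'(x) = 10·x + 1
  g(x) = 2·x^3 + 3·x^2   ⇒   g'(x) = 6·x^2 + 6·x
  lim(x→∞) f'(x)/g'(x) = lim(x→∞) (10·x + 1)/(6·x^2 + 6·x)
  = 0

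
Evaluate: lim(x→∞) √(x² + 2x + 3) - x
This is an ∞-∞ indeterminate form.

Combine fractions or rationalize to convert ∞-∞ to 0/0 form:
  lim(x→∞) √(x² + 2x + 3) - x = 1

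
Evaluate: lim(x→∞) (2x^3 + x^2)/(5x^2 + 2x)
This is an ∞/∞ indeterminate form.

Apply L'Hôpital's rule: differentiate numerator and denominator separately.
  f(x) = 2·x^3 + x^2   ⇒   f'(x) = 6·x^2 + 2·x
  g(x) = 5·x^2 + 2·x   ⇒   g'(x) = 10·x + 2
  lim(x→∞) f'(x)/g'(x) = lim(x→∞) (6·x^2 + 2·x)/(10·x + 2)
  = ∞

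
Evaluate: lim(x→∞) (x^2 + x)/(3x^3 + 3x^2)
This is an ∞/∞ indeterminate form.

Apply L'Hôpital's rule: differentiate numerator and denominator separately.
  f(x) = x^2 + x   ⇒   f'(x) = 2·x + 1
  g(x) = 3·x^3 + 3·x^2   ⇒   g'(x) = 9·x^2 + 6·x
  lim(x→∞) f'(x)/g'(x) = lim(x→∞) (2·x + 1)/(9·x^2 + 6·x)
  = 0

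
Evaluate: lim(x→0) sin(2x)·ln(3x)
This is a 0·∞ indeterminate form.

Rewrite 0·∞ as a quotient (0/0 or ∞/∞ form), then apply L'Hôpital's rule:
  lim(x→0) sin(2x)·ln(3x) = 0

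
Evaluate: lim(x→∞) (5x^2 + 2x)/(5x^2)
This is an ∞/∞ indeterminate form.

Apply L'Hôpital's rule: differentiate numerator and denominator separately.
  f(x) = 5·x^2 + 2·x   ⇒   f'(x) = 10·x + 2
  g(x) = 5·x^2   ⇒   g'(x) = 10·x
  lim(x→∞) f'(x)/g'(x) = lim(x→∞) (10·x + 2)/(10·x)
  = 1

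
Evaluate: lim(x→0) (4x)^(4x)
This is an exponential indeterminate form.

For exponential indeterminate forms, take the natural log:
  Let L = lim(x→0) (4x)^(4x)
  Then ln(L) = lim(x→0) [exponent × ln(base)]
  Evaluate using L'Hôpital or standard limits, then exponentiate.
  L = 1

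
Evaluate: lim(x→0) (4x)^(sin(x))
This is an exponential indeterminate form.

For exponential indeterminate forms, take the natural log:
  Let L = lim(x→0) (4x)^(sin(x))
  Then ln(L) = lim(x→0) [exponent × ln(base)]
  Evaluate using L'Hôpital or standard limits, then exponentiate.
  L = 1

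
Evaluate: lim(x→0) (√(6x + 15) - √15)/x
This is a standard limit.

Factor or rationalize the expression:
  lim(x→0) (√(6x + 15) - √15)/x = sqrt(15)/5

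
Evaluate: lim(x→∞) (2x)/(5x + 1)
This is an ∞/∞ indeterminate form.

Apply L'Hôpital's rule: differentiate numerator and denominator separately.
  f(x) = 2·x   ⇒   f'(x) = 2
  g(x) = 5·x + 1   ⇒   g'(x) = 5
  lim(x→∞) f'(x)/g'(x) = lim(x→∞) (2)/(5)
  = 2/5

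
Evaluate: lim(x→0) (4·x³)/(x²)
This is a 0/0 indeterminate form.

Apply L'Hôpital's rule: differentiate numerator and denominator separately.
  f(x) = 4·x^3   ⇒   f'(x) = 12·x^2
  g(x) = x^2   ⇒   g'(x) = 2·x
  lim(x→0) f'(x)/g'(x) = lim(x→0) (12·x^2)/(2·x)
  = 0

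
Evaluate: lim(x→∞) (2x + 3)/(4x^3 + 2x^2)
This is an ∞/∞ indeterminate form.

Apply L'Hôpital's rule: differentiate numerator and denominator separately.
  f(x) = 2·x + 3   ⇒   f'(x) = 2
  g(x) = 4·x^3 + 2·x^2   ⇒   g'(x) = 12·x^2 + 4·x
  lim(x→∞) f'(x)/g'(x) = lim(x→∞) (2)/(12·x^2 + 4·x)
  = 0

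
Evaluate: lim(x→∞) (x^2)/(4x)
This is an ∞/∞ indeterminate form.

Apply L'Hôpital's rule: differentiate numerator and denominator separately.
  f(x) = x^2   ⇒   f'(x) = 2·x
  g(x) = 4·x   ⇒   g'(x) = 4
  lim(x→∞) f'(x)/g'(x) = lim(x→∞) (2·x)/(4)
  = ∞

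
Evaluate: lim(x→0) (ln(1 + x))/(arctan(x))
This is a 0/0 indeterminate form.

Apply L'Hôpital's rule: differentiate numerator and denominator separately.
  f(x) = ln(x + 1)   ⇒   f'(x) = 1/(x + 1)
  g(x) = atan(x)   ⇒   g'(x) = 1/(x^2 + 1)
  lim(x→0) f'(x)/g'(x) = lim(x→0) (1/(x + 1))/(1/(x^2 + 1))
  = 1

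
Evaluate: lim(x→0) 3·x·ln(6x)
This is a 0·∞ indeterminate form.

Rewrite 0·∞ as a quotient (0/0 or ∞/∞ form), then apply L'Hôpital's rule:
  lim(x→0) 3·x·ln(6x) = 0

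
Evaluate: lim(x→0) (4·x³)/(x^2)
This is a 0/0 indeterminate form.

Apply L'Hôpital's rule: differentiate numerator and denominator separately.
  f(x) = 4·x^3   ⇒   f'(x) = 12·x^2
  g(x) = x^2   ⇒   g'(x) = 2·x
  lim(x→0) f'(x)/g'(x) = lim(x→0) (12·x^2)/(2·x)
  = 0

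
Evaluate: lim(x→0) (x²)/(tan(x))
This is a 0/0 indeterminate form.

Apply L'Hôpital's rule: differentiate numerator and denominator separately.
  f(x) = x^2   ⇒   f'(x) = 2·x
  g(x) = tan(x)   ⇒   g'(x) = tan(x)^2 + 1
  lim(x→0) f'(x)/g'(x) = lim(x→0) (2·x)/(tan(x)^2 + 1)
  = 0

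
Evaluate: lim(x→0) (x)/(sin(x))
This is a 0/0 indeterminate form.

Apply L'Hôpital's rule: differentiate numerator and denominator separately.
  f(x) = x   ⇒   f'(x) = 1
  g(x) = sin(x)   ⇒   g'(x) = cos(x)
  lim(x→0) f'(x)/g'(x) = lim(x→0) (1)/(cos(x))
  = 1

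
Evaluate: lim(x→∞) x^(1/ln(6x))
This is an exponential indeterminate form.

For exponential indeterminate forms, take the natural log:
  Let L = lim(x→∞) x^(1/ln(6x))
  Then ln(L) = lim(x→∞) [exponent × ln(base)]
  Evaluate using L'Hôpital or standard limits, then exponentiate.
  L = e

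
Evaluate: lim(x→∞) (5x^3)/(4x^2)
This is an ∞/∞ indeterminate form.

Apply L'Hôpital's rule: differentiate numerator and denominator separately.
  f(x) = 5·x^3   ⇒   f'(x) = 15·x^2
  g(x) = 4·x^2   ⇒   g'(x) = 8·x
  lim(x→∞) f'(x)/g'(x) = lim(x→∞) (15·x^2)/(8·x)
  = ∞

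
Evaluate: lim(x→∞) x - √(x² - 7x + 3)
This is an ∞-∞ indeterminate form.

Combine fractions or rationalize to convert ∞-∞ to 0/0 form:
  lim(x→∞) x - √(x² - 7x + 3) = 7/2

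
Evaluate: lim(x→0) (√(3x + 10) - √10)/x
This is a standard limit.

Factor or rationalize the expression:
  lim(x→0) (√(3x + 10) - √10)/x = 3·sqrt(10)/20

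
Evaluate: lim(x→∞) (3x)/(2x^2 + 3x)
This is an ∞/∞ indeterminate form.

Apply L'Hôpital's rule: differentiate numerator and denominator separately.
  f(x) = 3·x   ⇒   f'(x) = 3
  g(x) = 2·x^2 + 3·x   ⇒   g'(x) = 4·x + 3
  lim(x→∞) f'(x)/g'(x) = lim(x→∞) (3)/(4·x + 3)
  = 0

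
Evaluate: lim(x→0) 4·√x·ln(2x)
This is a 0·∞ indeterminate form.

Rewrite 0·∞ as a quotient (0/0 or ∞/∞ form), then apply L'Hôpital's rule:
  lim(x→0) 4·√x·ln(2x) = 0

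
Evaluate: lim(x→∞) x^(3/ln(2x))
This is an exponential indeterminate form.

For exponential indeterminate forms, take the natural log:
  Let L = lim(x→∞) x^(3/ln(2x))
  Then ln(L) = lim(x→∞) [exponent × ln(base)]
  Evaluate using L'Hôpital or standard limits, then exponentiate.
  L = e^(3)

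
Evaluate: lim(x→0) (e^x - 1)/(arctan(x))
This is a 0/0 indeterminate form.

Apply L'Hôpital's rule: differentiate numerator and denominator separately.
  f(x) = e^(x) - 1   ⇒   f'(x) = e^(x)
  g(x) = atan(x)   ⇒   g'(x) = 1/(x^2 + 1)
  lim(x→0) f'(x)/g'(x) = lim(x→0) (e^(x))/(1/(x^2 + 1))
  = 1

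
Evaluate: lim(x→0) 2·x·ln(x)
This is a 0·∞ indeterminate form.

Rewrite 0·∞ as a quotient (0/0 or ∞/∞ form), then apply L'Hôpital's rule:
  lim(x→0) 2·x·ln(x) = 0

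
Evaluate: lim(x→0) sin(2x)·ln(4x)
This is a 0·∞ indeterminate form.

Rewrite 0·∞ as a quotient (0/0 or ∞/∞ form), then apply L'Hôpital's rule:
  lim(x→0) sin(2x)·ln(4x) = 0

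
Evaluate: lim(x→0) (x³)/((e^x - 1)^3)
This is a 0/0 indeterminate form.

Apply L'Hôpital's rule: differentiate numerator and denominator separately.
  f(x) = x^3   ⇒   f'(x) = 3·x^2
  g(x) = (e^(x) - 1)^3   ⇒   g'(x) = 3·(e^(x) - 1)^2·e^(x)
  lim(x→0) f'(x)/g'(x) = lim(x→0) (3·x^2)/(3·(e^(x) - 1)^2·e^(x))
  = 1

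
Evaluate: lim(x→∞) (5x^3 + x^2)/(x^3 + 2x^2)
This is an ∞/∞ indeterminate form.

Apply L'Hôpital's rule: differentiate numerator and denominator separately.
  f(x) = 5·x^3 + x^2   ⇒   f'(x) = 15·x^2 + 2·x
  g(x) = x^3 + 2·x^2   ⇒   g'(x) = 3·x^2 + 4·x
  lim(x→∞) f'(x)/g'(x) = lim(x→∞) (15·x^2 + 2·x)/(3·x^2 + 4·x)
  = 5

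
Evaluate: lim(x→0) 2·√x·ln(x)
This is a 0·∞ indeterminate form.

Rewrite 0·∞ as a quotient (0/0 or ∞/∞ form), then apply L'Hôpital's rule:
  lim(x→0) 2·√x·ln(x) = 0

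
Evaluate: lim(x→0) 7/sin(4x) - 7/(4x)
This is an ∞-∞ indeterminate form.

Combine fractions or rationalize to convert ∞-∞ to 0/0 form:
  lim(x→0) 7/sin(4x) - 7/(4x) = 0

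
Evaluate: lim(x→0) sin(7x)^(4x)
This is an exponential indeterminate form.

For exponential indeterminate forms, take the natural log:
  Let L = lim(x→0) sin(7x)^(4x)
  Then ln(L) = lim(x→0) [exponent × ln(base)]
  Evaluate using L'Hôpital or standard limits, then exponentiate.
  L = 1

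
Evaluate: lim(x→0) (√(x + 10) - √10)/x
This is a standard limit.

Factor or rationalize the expression:
  lim(x→0) (√(x + 10) - √10)/x = sqrt(10)/20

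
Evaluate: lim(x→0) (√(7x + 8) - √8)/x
This is a standard limit.

Factor or rationalize the expression:
  lim(x→0) (√(7x + 8) - √8)/x = 7·sqrt(2)/8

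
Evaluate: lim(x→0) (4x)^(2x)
This is an exponential indeterminate form.

For exponential indeterminate forms, take the natural log:
  Let L = lim(x→0) (4x)^(2x)
  Then ln(L) = lim(x→0) [exponent × ln(base)]
  Evaluate using L'Hôpital or standard limits, then exponentiate.
  L = 1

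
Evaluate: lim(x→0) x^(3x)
This is an exponential indeterminate form.

For exponential indeterminate forms, take the natural log:
  Let L = lim(x→0) x^(3x)
  Then ln(L) = lim(x→0) [exponent × ln(base)]
  Evaluate using L'Hôpital or standard limits, then exponentiate.
  L = 1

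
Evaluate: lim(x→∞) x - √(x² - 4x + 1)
This is an ∞-∞ indeterminate form.

Combine fractions or rationalize to convert ∞-∞ to 0/0 form:
  lim(x→∞) x - √(x² - 4x + 1) = 2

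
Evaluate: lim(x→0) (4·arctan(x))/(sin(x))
This is a 0/0 indeterminate form.

Apply L'Hôpital's rule: differentiate numerator and denominator separately.
  f(x) = 4·atan(x)   ⇒   f'(x) = 4/(x^2 + 1)
  g(x) = sin(x)   ⇒   g'(x) = cos(x)
  lim(x→0) f'(x)/g'(x) = lim(x→0) (4/(x^2 + 1))/(cos(x))
  = 4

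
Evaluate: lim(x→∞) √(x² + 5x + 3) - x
This is an ∞-∞ indeterminate form.

Combine fractions or rationalize to convert ∞-∞ to 0/0 form:
  lim(x→∞) √(x² + 5x + 3) - x = 5/2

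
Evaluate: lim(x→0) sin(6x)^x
This is an exponential indeterminate form.

For exponential indeterminate forms, take the natural log:
  Let L = lim(x→0) sin(6x)^x
  Then ln(L) = lim(x→0) [exponent × ln(base)]
  Evaluate using L'Hôpital or standard limits, then exponentiate.
  L = 1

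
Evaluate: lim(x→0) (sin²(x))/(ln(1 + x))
This is a 0/0 indeterminate form.

Apply L'Hôpital's rule: differentiate numerator and denominator separately.
  f(x) = sin(x)^2   ⇒   f'(x) = 2·sin(x)·cos(x)
  g(x) = ln(x + 1)   ⇒   g'(x) = 1/(x + 1)
  lim(x→0) f'(x)/g'(x) = lim(x→0) (2·sin(x)·cos(x))/(1/(x + 1))
  = 0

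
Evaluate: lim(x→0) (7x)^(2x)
This is an exponential indeterminate form.

For exponential indeterminate forms, take the natural log:
  Let L = lim(x→0) (7x)^(2x)
  Then ln(L) = lim(x→0) [exponent × ln(base)]
  Evaluate using L'Hôpital or standard limits, then exponentiate.
  L = 1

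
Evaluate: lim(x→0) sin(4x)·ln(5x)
This is a 0·∞ indeterminate form.

Rewrite 0·∞ as a quotient (0/0 or ∞/∞ form), then apply L'Hôpital's rule:
  lim(x→0) sin(4x)·ln(5x) = 0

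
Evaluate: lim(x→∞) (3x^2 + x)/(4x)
This is an ∞/∞ indeterminate form.

Apply L'Hôpital's rule: differentiate numerator and denominator separately.
  f(x) = 3·x^2 + x   ⇒   f'(x) = 6·x + 1
  g(x) = 4·x   ⇒   g'(x) = 4
  lim(x→∞) f'(x)/g'(x) = lim(x→∞) (6·x + 1)/(4)
  = ∞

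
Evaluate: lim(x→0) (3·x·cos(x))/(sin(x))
This is a 0/0 indeterminate form.

Apply L'Hôpital's rule: differentiate numerator and denominator separately.
  f(x) = 3·x·cos(x)   ⇒   f'(x) = -3·x·sin(x) + 3·cos(x)
  g(x) = sin(x)   ⇒   g'(x) = cos(x)
  lim(x→0) f'(x)/g'(x) = lim(x→0) (-3·x·sin(x) + 3·cos(x))/(cos(x))
  = 3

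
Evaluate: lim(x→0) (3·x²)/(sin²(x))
This is a 0/0 indeterminate form.

Apply L'Hôpital's rule: differentiate numerator and denominator separately.
  f(x) = 3·x^2   ⇒   f'(x) = 6·x
  g(x) = sin(x)^2   ⇒   g'(x) = 2·sin(x)·cos(x)
  lim(x→0) f'(x)/g'(x) = lim(x→0) (6·x)/(2·sin(x)·cos(x))
  = 3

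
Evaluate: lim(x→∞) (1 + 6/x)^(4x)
This is an exponential indeterminate form.

For exponential indeterminate forms, take the natural log:
  Let L = lim(x→∞) (1 + 6/x)^(4x)
  Then ln(L) = lim(x→∞) [exponent × ln(base)]
  Evaluate using L'Hôpital or standard limits, then exponentiate.
  L = e^(24)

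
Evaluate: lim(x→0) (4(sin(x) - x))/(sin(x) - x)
This is a 0/0 indeterminate form.

Apply L'Hôpital's rule: differentiate numerator and denominator separately.
  f(x) = -4·x + 4·sin(x)   ⇒   f'(x) = 4·cos(x) - 4
  g(x) = -x + sin(x)   ⇒   g'(x) = cos(x) - 1
  lim(x→0) f'(x)/g'(x) = lim(x→0) (4·cos(x) - 4)/(cos(x) - 1)
  = 4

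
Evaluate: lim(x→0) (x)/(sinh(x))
This is a 0/0 indeterminate form.

Apply L'Hôpital's rule: differentiate numerator and denominator separately.
  f(x) = x   ⇒   f'(x) = 1
  g(x) = sinh(x)   ⇒   g'(x) = cosh(x)
  lim(x→0) f'(x)/g'(x) = lim(x→0) (1)/(cosh(x))
  = 1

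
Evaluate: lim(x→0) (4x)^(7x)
This is an exponential indeterminate form.

For exponential indeterminate forms, take the natural log:
  Let L = lim(x→0) (4x)^(7x)
  Then ln(L) = lim(x→0) [exponent × ln(base)]
  Evaluate using L'Hôpital or standard limits, then exponentiate.
  L = 1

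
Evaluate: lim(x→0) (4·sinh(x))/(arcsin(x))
This is a 0/0 indeterminate form.

Apply L'Hôpital's rule: differentiate numerator and denominator separately.
  f(x) = 4·sinh(x)   ⇒   f'(x) = 4·cosh(x)
  g(x) = asin(x)   ⇒   g'(x) = 1/sqrt(1 - x^2)
  lim(x→0) f'(x)/g'(x) = lim(x→0) (4·cosh(x))/(1/sqrt(1 - x^2))
  = 4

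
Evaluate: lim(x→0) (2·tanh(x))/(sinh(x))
This is a 0/0 indeterminate form.

Apply L'Hôpital's rule: differentiate numerator and denominator separately.
  f(x) = 2·tanh(x)   ⇒   f'(x) = 2 - 2·tanh(x)^2
  g(x) = sinh(x)   ⇒   g'(x) = cosh(x)
  lim(x→0) f'(x)/g'(x) = lim(x→0) (2 - 2·tanh(x)^2)/(cosh(x))
  = 2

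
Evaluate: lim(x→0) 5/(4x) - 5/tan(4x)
This is an ∞-∞ indeterminate form.

Combine fractions or rationalize to convert ∞-∞ to 0/0 form:
  lim(x→0) 5/(4x) - 5/tan(4x) = 0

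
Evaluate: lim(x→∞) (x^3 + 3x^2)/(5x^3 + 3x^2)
This is an ∞/∞ indeterminate form.

Apply L'Hôpital's rule: differentiate numerator and denominator separately.
  f(x) = x^3 + 3·x^2   ⇒   f'(x) = 3·x^2 + 6·x
  g(x) = 5·x^3 + 3·x^2   ⇒   g'(x) = 15·x^2 + 6·x
  lim(x→∞) f'(x)/g'(x) = lim(x→∞) (3·x^2 + 6·x)/(15·x^2 + 6·x)
  = 1/5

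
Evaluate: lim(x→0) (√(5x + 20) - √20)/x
This is a standard limit.

Factor or rationalize the expression:
  lim(x→0) (√(5x + 20) - √20)/x = sqrt(5)/4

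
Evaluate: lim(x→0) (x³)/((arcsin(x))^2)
This is a 0/0 indeterminate form.

Apply L'Hôpital's rule: differentiate numerator and denominator separately.
  f(x) = x^3   ⇒   f'(x) = 3·x^2
  g(x) = asin(x)^2   ⇒   g'(x) = 2·asin(x)/sqrt(1 - x^2)
  lim(x→0) f'(x)/g'(x) = lim(x→0) (3·x^2)/(2·asin(x)/sqrt(1 - x^2))
  = 0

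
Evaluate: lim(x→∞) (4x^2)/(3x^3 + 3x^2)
This is an ∞/∞ indeterminate form.

Apply L'Hôpital's rule: differentiate numerator and denominator separately.
  f(x) = 4·x^2   ⇒   f'(x) = 8·x
  g(x) = 3·x^3 + 3·x^2   ⇒   g'(x) = 9·x^2 + 6·x
  lim(x→∞) f'(x)/g'(x) = lim(x→∞) (8·x)/(9·x^2 + 6·x)
  = 0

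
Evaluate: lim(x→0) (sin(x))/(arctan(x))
This is a 0/0 indeterminate form.

Apply L'Hôpital's rule: differentiate numerator and denominator separately.
  f(x) = sin(x)   ⇒   f'(x) = cos(x)
  g(x) = atan(x)   ⇒   g'(x) = 1/(x^2 + 1)
  lim(x→0) f'(x)/g'(x) = lim(x→0) (cos(x))/(1/(x^2 + 1))
  = 1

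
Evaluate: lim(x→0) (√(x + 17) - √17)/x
This is a standard limit.

Factor or rationalize the expression:
  lim(x→0) (√(x + 17) - √17)/x = sqrt(17)/34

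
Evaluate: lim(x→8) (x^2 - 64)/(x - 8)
This is a standard limit.

Factor or rationalize the expression:
  lim(x→8) (x^2 - 64)/(x - 8) = 16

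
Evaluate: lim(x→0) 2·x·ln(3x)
This is a 0·∞ indeterminate form.

Rewrite 0·∞ as a quotient (0/0 or ∞/∞ form), then apply L'Hôpital's rule:
  lim(x→0) 2·x·ln(3x) = 0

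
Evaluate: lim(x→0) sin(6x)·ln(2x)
This is a 0·∞ indeterminate form.

Rewrite 0·∞ as a quotient (0/0 or ∞/∞ form), then apply L'Hôpital's rule:
  lim(x→0) sin(6x)·ln(2x) = 0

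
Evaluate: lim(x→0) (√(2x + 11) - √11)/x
This is a standard limit.

Factor or rationalize the expression:
  lim(x→0) (√(2x + 11) - √11)/x = sqrt(11)/11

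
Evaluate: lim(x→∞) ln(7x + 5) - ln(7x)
This is an ∞-∞ indeterminate form.

Combine fractions or rationalize to convert ∞-∞ to 0/0 form:
  lim(x→∞) ln(7x + 5) - ln(7x) = 0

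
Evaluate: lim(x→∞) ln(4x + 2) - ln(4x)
This is an ∞-∞ indeterminate form.

Combine fractions or rationalize to convert ∞-∞ to 0/0 form:
  lim(x→∞) ln(4x + 2) - ln(4x) = 0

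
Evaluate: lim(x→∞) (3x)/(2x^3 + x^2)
This is an ∞/∞ indeterminate form.

Apply L'Hôpital's rule: differentiate numerator and denominator separately.
  f(x) = 3·x   ⇒   f'(x) = 3
  g(x) = 2·x^3 + x^2   ⇒   g'(x) = 6·x^2 + 2·x
  lim(x→∞) f'(x)/g'(x) = lim(x→∞) (3)/(6·x^2 + 2·x)
  = 0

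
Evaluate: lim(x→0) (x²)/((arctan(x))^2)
This is a 0/0 indeterminate form.

Apply L'Hôpital's rule: differentiate numerator and denominator separately.
  f(x) = x^2   ⇒   f'(x) = 2·x
  g(x) = atan(x)^2   ⇒   g'(x) = 2·atan(x)/(x^2 + 1)
  lim(x→0) f'(x)/g'(x) = lim(x→0) (2·x)/(2·atan(x)/(x^2 + 1))
  = 1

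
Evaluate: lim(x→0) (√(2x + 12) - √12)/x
This is a standard limit.

Factor or rationalize the expression:
  lim(x→0) (√(2x + 12) - √12)/x = sqrt(3)/6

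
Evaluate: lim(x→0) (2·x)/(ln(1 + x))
This is a 0/0 indeterminate form.

Apply L'Hôpital's rule: differentiate numerator and denominator separately.
  f(x) = 2·x   ⇒   f'(x) = 2
  g(x) = ln(x + 1)   ⇒   g'(x) = 1/(x + 1)
  lim(x→0) f'(x)/g'(x) = lim(x→0) (2)/(1/(x + 1))
  = 2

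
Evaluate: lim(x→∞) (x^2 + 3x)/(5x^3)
This is an ∞/∞ indeterminate form.

Apply L'Hôpital's rule: differentiate numerator and denominator separately.
  f(x) = x^2 + 3·x   ⇒   f'(x) = 2·x + 3
  g(x) = 5·x^3   ⇒   g'(x) = 15·x^2
  lim(x→∞) f'(x)/g'(x) = lim(x→∞) (2·x + 3)/(15·x^2)
  = 0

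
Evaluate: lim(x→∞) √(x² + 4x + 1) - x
This is an ∞-∞ indeterminate form.

Combine fractions or rationalize to convert ∞-∞ to 0/0 form:
  lim(x→∞) √(x² + 4x + 1) - x = 2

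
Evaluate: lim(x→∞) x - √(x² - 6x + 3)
This is an ∞-∞ indeterminate form.

Combine fractions or rationalize to convert ∞-∞ to 0/0 form:
  lim(x→∞) x - √(x² - 6x + 3) = 3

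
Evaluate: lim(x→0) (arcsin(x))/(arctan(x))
This is a 0/0 indeterminate form.

Apply L'Hôpital's rule: differentiate numerator and denominator separately.
  f(x) = asin(x)   ⇒   f'(x) = 1/sqrt(1 - x^2)
  g(x) = atan(x)   ⇒   g'(x) = 1/(x^2 + 1)
  lim(x→0) f'(x)/g'(x) = lim(x→0) (1/sqrt(1 - x^2))/(1/(x^2 + 1))
  = 1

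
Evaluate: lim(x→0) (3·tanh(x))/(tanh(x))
This is a 0/0 indeterminate form.

Apply L'Hôpital's rule: differentiate numerator and denominator separately.
  f(x) = 3·tanh(x)   ⇒   f'(x) = 3 - 3·tanh(x)^2
  g(x) = tanh(x)   ⇒   g'(x) = 1 - tanh(x)^2
  lim(x→0) f'(x)/g'(x) = lim(x→0) (3 - 3·tanh(x)^2)/(1 - tanh(x)^2)
  = 3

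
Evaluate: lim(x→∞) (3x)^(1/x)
This is an exponential indeterminate form.

For exponential indeterminate forms, take the natural log:
  Let L = lim(x→∞) (3x)^(1/x)
  Then ln(L) = lim(x→∞) [exponent × ln(base)]
  Evaluate using L'Hôpital or standard limits, then exponentiate.
  L = 1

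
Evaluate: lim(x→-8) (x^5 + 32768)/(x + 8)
This is a standard limit.

Factor or rationalize the expression:
  lim(x→-8) (x^5 + 32768)/(x + 8) = 20480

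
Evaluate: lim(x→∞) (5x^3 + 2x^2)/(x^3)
This is an ∞/∞ indeterminate form.

Apply L'Hôpital's rule: differentiate numerator and denominator separately.
  f(x) = 5·x^3 + 2·x^2   ⇒   f'(x) = 15·x^2 + 4·x
  g(x) = x^3   ⇒   g'(x) = 3·x^2
  lim(x→∞) f'(x)/g'(x) = lim(x→∞) (15·x^2 + 4·x)/(3·x^2)
  = 5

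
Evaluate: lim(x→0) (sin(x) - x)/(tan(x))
This is a 0/0 indeterminate form.

Apply L'Hôpital's rule: differentiate numerator and denominator separately.
  f(x) = -x + sin(x)   ⇒   f'(x) = cos(x) - 1
  g(x) = tan(x)   ⇒   g'(x) = tan(x)^2 + 1
  lim(x→0) f'(x)/g'(x) = lim(x→0) (cos(x) - 1)/(tan(x)^2 + 1)
  = 0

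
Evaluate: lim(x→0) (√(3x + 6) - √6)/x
This is a standard limit.

Factor or rationalize the expression:
  lim(x→0) (√(3x + 6) - √6)/x = sqrt(6)/4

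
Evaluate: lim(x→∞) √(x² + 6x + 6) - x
This is an ∞-∞ indeterminate form.

Combine fractions or rationalize to convert ∞-∞ to 0/0 form:
  lim(x→∞) √(x² + 6x + 6) - x = 3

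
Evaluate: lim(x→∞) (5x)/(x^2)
This is an ∞/∞ indeterminate form.

Apply L'Hôpital's rule: differentiate numerator and denominator separately.
  f(x) = 5·x   ⇒   f'(x) = 5
  g(x) = x^2   ⇒   g'(x) = 2·x
  lim(x→∞) f'(x)/g'(x) = lim(x→∞) (5)/(2·x)
  = 0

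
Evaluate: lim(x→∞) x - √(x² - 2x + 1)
This is an ∞-∞ indeterminate form.

Combine fractions or rationalize to convert ∞-∞ to 0/0 form:
  lim(x→∞) x - √(x² - 2x + 1) = 1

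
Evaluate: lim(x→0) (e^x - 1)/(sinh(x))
This is a 0/0 indeterminate form.

Apply L'Hôpital's rule: differentiate numerator and denominator separately.
  f(x) = e^(x) - 1   ⇒   f'(x) = e^(x)
  g(x) = sinh(x)   ⇒   g'(x) = cosh(x)
  lim(x→0) f'(x)/g'(x) = lim(x→0) (e^(x))/(cosh(x))
  = 1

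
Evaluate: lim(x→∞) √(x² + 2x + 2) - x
This is an ∞-∞ indeterminate form.

Combine fractions or rationalize to convert ∞-∞ to 0/0 form:
  lim(x→∞) √(x² + 2x + 2) - x = 1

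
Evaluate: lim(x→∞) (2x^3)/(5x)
This is an ∞/∞ indeterminate form.

Apply L'Hôpital's rule: differentiate numerator and denominator separately.
  f(x) = 2·x^3   ⇒   f'(x) = 6·x^2
  g(x) = 5·x   ⇒   g'(x) = 5
  lim(x→∞) f'(x)/g'(x) = lim(x→∞) (6·x^2)/(5)
  = ∞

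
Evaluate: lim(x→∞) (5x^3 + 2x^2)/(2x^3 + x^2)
This is an ∞/∞ indeterminate form.

Apply L'Hôpital's rule: differentiate numerator and denominator separately.
  f(x) = 5·x^3 + 2·x^2   ⇒   f'(x) = 15·x^2 + 4·x
  g(x) = 2·x^3 + x^2   ⇒   g'(x) = 6·x^2 + 2·x
  lim(x→∞) f'(x)/g'(x) = lim(x→∞) (15·x^2 + 4·x)/(6·x^2 + 2·x)
  = 5/2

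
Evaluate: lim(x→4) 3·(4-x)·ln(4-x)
This is a 0·∞ indeterminate form.

Rewrite 0·∞ as a quotient (0/0 or ∞/∞ form), then apply L'Hôpital's rule:
  lim(x→4) 3·(4-x)·ln(4-x) = 0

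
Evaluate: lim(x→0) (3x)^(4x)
This is an exponential indeterminate form.

For exponential indeterminate forms, take the natural log:
  Let L = lim(x→0) (3x)^(4x)
  Then ln(L) = lim(x→0) [exponent × ln(base)]
  Evaluate using L'Hôpital or standard limits, then exponentiate.
  L = 1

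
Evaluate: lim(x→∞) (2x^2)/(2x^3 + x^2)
This is an ∞/∞ indeterminate form.

Apply L'Hôpital's rule: differentiate numerator and denominator separately.
  f(x) = 2·x^2   ⇒   f'(x) = 4·x
  g(x) = 2·x^3 + x^2   ⇒   g'(x) = 6·x^2 + 2·x
  lim(x→∞) f'(x)/g'(x) = lim(x→∞) (4·x)/(6·x^2 + 2·x)
  = 0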